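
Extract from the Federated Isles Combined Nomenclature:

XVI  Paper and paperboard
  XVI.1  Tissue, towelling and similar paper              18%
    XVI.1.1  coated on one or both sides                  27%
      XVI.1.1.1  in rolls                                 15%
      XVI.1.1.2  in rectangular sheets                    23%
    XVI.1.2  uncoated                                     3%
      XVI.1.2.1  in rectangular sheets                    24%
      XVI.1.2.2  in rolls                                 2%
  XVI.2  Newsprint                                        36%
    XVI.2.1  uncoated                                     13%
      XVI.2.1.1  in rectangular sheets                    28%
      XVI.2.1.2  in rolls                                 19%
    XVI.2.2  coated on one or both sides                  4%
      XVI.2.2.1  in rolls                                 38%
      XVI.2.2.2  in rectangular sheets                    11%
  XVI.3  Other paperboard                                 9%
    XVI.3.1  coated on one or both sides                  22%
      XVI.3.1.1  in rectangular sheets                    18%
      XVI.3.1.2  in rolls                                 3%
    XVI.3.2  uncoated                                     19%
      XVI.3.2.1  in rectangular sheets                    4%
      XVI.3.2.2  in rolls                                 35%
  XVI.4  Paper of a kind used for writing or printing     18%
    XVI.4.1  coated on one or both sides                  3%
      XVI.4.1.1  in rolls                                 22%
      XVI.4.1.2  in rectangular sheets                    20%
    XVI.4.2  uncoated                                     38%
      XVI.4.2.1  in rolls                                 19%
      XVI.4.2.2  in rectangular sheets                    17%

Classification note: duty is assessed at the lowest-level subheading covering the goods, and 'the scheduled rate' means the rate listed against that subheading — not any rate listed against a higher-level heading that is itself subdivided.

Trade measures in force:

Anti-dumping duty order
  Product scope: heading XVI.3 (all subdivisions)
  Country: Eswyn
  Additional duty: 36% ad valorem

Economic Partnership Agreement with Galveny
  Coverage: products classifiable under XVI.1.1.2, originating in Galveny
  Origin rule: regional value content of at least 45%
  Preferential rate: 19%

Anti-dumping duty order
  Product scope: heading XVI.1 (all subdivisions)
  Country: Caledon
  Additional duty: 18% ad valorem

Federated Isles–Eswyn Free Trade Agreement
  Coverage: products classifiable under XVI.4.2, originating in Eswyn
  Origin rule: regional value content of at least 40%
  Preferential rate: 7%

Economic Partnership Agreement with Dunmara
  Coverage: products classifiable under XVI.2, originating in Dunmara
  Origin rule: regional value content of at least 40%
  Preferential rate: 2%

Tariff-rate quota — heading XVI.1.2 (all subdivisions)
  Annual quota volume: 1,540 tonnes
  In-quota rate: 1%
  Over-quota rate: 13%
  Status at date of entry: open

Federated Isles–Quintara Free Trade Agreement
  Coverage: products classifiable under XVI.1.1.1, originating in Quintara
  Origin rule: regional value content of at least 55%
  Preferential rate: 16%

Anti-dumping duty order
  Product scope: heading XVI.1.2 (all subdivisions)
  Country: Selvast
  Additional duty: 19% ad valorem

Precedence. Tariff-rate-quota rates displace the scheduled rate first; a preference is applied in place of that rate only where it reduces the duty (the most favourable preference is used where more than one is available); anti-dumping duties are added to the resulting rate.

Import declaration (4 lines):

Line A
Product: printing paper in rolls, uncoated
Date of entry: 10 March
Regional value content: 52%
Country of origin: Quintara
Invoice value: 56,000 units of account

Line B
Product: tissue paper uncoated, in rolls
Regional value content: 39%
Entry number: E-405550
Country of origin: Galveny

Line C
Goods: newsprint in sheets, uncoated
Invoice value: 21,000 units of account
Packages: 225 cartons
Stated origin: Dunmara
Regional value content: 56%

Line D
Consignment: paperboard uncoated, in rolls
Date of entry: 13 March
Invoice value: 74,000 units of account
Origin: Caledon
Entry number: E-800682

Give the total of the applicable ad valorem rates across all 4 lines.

Line A: printing paper → XVI.4; uncoated → XVI.4.2; in rolls → XVI.4.2.1. Scheduled 19%. Quintara agreement on XVI.1.1.1: XVI.4.2.1 not covered. → 19%.
Line B: tissue paper → XVI.1; uncoated → XVI.1.2; in rolls → XVI.1.2.2. Scheduled 2%. quota on XVI.1.2 open → in-quota 1%; Galveny agreement on XVI.1.1.2: XVI.1.2.2 not covered. → 1%.
Line C: newsprint → XVI.2; uncoated → XVI.2.1; in sheets → XVI.2.1.1. Scheduled 28%. Dunmara agreement on XVI.2: RVC ≥ 40% → 2% available; preferential 2%. → 2%.
Line D: paperboard → XVI.3; uncoated → XVI.3.2; in rolls → XVI.3.2.2. Scheduled 35%. No special measure applies. → 35%.
Sum: 19% + 1% + 2% + 35% = 57%.

57%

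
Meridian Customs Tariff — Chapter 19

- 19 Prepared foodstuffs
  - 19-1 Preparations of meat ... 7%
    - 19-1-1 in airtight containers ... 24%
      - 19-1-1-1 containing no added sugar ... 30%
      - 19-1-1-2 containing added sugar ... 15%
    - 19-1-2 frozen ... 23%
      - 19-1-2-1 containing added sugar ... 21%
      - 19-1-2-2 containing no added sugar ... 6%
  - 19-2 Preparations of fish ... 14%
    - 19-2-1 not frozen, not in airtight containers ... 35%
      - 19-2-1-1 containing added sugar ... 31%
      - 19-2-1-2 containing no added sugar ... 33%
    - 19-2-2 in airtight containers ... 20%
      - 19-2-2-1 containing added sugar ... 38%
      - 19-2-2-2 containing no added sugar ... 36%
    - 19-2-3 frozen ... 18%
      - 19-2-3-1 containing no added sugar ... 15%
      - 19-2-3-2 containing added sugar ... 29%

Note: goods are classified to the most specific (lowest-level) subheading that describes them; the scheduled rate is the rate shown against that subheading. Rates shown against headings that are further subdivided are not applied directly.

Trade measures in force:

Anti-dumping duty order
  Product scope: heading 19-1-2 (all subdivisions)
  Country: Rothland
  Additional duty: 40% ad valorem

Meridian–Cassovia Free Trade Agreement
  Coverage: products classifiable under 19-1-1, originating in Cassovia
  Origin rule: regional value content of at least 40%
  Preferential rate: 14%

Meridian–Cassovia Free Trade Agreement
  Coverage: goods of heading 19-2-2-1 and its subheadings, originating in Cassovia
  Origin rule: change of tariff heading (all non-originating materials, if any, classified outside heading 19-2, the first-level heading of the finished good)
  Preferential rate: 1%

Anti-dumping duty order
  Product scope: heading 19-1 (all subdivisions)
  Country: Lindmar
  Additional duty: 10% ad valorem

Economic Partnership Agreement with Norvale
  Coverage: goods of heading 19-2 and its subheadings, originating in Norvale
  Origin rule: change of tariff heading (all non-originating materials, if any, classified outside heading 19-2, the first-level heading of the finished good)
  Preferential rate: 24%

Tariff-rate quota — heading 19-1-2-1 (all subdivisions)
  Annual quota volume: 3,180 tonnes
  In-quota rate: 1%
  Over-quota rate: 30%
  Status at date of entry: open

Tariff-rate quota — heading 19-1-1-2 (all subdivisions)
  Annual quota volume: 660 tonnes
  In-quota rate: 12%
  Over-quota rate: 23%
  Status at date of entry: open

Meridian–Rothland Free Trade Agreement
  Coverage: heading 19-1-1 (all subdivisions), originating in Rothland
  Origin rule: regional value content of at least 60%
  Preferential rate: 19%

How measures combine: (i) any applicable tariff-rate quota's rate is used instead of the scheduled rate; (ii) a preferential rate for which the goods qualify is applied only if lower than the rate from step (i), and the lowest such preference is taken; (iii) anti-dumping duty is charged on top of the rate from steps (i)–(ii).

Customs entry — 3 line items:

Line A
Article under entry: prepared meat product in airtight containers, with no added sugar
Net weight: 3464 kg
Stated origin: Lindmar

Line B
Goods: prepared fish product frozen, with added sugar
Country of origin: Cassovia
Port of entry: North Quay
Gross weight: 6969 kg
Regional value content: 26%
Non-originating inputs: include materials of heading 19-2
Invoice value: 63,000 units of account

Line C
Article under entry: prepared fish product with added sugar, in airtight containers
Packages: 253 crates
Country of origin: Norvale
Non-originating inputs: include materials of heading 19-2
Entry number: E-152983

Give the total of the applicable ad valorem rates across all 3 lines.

Line A: prepared meat product → 19-1; in airtight containers → 19-1-1; with no added sugar → 19-1-1-1. Scheduled 30%. anti-dumping (Lindmar, 19-1): +10%; total 30% + 10% = 40%. → 40%.
Line B: prepared fish product → 19-2; frozen → 19-2-3; with added sugar → 19-2-3-2. Scheduled 29%. Cassovia agreement on 19-1-1: 19-2-3-2 not covered; Cassovia agreement on 19-2-2-1: 19-2-3-2 not covered. → 29%.
Line C: prepared fish product → 19-2; in airtight containers → 19-2-2; with added sugar → 19-2-2-1. Scheduled 38%. Norvale agreement on 19-2: CTH not met. → 38%.
Sum: 40% + 29% + 38% = 107%.

107%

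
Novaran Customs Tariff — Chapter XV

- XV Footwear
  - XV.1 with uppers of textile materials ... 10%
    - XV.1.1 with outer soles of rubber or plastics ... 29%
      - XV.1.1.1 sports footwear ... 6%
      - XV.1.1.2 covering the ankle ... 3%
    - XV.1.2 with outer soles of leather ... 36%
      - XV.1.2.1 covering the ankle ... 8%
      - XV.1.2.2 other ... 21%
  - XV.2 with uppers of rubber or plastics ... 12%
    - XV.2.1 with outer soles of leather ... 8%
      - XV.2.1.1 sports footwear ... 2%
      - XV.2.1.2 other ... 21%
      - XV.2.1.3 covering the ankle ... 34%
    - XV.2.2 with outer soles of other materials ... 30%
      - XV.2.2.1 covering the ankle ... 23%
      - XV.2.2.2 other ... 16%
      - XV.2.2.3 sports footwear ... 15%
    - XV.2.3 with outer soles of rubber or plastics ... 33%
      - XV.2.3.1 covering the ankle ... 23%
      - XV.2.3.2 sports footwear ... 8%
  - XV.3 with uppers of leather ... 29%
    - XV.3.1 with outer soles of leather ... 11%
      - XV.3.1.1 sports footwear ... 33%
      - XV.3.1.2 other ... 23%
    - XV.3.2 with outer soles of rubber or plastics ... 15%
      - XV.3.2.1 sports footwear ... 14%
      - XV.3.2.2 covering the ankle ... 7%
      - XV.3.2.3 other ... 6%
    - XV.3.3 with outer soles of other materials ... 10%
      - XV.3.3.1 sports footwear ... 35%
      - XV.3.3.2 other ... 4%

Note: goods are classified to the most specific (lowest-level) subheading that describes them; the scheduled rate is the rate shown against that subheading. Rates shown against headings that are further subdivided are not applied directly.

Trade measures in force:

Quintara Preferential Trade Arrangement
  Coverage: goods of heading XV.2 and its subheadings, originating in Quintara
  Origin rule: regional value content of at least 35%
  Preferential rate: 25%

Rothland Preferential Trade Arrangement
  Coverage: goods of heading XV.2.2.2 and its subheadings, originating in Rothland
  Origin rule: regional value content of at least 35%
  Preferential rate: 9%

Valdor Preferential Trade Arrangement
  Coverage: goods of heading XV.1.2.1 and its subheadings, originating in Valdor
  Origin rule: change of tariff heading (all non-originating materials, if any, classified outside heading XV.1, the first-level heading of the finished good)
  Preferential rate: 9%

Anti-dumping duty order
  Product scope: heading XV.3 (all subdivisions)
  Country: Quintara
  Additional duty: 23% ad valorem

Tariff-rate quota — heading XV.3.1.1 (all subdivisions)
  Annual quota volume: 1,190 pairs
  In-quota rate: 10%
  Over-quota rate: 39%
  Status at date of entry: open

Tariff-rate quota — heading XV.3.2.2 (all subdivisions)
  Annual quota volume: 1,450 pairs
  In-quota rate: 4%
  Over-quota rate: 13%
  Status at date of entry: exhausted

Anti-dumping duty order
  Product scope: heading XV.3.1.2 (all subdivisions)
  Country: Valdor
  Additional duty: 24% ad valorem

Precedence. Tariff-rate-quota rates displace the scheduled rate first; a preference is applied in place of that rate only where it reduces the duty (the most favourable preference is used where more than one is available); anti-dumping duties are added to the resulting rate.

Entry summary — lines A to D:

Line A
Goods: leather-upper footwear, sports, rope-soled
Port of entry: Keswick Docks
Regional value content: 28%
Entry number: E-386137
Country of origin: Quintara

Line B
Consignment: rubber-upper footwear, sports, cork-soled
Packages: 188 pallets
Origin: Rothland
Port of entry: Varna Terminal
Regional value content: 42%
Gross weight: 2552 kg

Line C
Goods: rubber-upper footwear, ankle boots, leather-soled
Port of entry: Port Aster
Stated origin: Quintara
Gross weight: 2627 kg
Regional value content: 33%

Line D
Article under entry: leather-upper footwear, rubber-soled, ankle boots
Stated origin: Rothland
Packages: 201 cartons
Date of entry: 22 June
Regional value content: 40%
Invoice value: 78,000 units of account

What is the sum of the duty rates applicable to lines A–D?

Line A: leather-upper → XV.3; rope-soled → XV.3.3; sports → XV.3.3.1. Scheduled 35%. Quintara agreement on XV.2: XV.3.3.1 not covered; anti-dumping (Quintara, XV.3): +23%; total 35% + 23% = 58%. → 58%.
Line B: rubber-upper → XV.2; cork-soled → XV.2.2; sports → XV.2.2.3. Scheduled 15%. Rothland agreement on XV.2.2.2: XV.2.2.3 not covered. → 15%.
Line C: rubber-upper → XV.2; leather-soled → XV.2.1; ankle boots → XV.2.1.3. Scheduled 34%. Quintara agreement on XV.2: RVC < 35%. → 34%.
Line D: leather-upper → XV.3; rubber-soled → XV.3.2; ankle boots → XV.3.2.2. Scheduled 7%. quota on XV.3.2.2 exhausted → over-quota 13%; Rothland agreement on XV.2.2.2: XV.3.2.2 not covered. → 13%.
Sum: 58% + 15% + 34% + 13% = 120%.

120%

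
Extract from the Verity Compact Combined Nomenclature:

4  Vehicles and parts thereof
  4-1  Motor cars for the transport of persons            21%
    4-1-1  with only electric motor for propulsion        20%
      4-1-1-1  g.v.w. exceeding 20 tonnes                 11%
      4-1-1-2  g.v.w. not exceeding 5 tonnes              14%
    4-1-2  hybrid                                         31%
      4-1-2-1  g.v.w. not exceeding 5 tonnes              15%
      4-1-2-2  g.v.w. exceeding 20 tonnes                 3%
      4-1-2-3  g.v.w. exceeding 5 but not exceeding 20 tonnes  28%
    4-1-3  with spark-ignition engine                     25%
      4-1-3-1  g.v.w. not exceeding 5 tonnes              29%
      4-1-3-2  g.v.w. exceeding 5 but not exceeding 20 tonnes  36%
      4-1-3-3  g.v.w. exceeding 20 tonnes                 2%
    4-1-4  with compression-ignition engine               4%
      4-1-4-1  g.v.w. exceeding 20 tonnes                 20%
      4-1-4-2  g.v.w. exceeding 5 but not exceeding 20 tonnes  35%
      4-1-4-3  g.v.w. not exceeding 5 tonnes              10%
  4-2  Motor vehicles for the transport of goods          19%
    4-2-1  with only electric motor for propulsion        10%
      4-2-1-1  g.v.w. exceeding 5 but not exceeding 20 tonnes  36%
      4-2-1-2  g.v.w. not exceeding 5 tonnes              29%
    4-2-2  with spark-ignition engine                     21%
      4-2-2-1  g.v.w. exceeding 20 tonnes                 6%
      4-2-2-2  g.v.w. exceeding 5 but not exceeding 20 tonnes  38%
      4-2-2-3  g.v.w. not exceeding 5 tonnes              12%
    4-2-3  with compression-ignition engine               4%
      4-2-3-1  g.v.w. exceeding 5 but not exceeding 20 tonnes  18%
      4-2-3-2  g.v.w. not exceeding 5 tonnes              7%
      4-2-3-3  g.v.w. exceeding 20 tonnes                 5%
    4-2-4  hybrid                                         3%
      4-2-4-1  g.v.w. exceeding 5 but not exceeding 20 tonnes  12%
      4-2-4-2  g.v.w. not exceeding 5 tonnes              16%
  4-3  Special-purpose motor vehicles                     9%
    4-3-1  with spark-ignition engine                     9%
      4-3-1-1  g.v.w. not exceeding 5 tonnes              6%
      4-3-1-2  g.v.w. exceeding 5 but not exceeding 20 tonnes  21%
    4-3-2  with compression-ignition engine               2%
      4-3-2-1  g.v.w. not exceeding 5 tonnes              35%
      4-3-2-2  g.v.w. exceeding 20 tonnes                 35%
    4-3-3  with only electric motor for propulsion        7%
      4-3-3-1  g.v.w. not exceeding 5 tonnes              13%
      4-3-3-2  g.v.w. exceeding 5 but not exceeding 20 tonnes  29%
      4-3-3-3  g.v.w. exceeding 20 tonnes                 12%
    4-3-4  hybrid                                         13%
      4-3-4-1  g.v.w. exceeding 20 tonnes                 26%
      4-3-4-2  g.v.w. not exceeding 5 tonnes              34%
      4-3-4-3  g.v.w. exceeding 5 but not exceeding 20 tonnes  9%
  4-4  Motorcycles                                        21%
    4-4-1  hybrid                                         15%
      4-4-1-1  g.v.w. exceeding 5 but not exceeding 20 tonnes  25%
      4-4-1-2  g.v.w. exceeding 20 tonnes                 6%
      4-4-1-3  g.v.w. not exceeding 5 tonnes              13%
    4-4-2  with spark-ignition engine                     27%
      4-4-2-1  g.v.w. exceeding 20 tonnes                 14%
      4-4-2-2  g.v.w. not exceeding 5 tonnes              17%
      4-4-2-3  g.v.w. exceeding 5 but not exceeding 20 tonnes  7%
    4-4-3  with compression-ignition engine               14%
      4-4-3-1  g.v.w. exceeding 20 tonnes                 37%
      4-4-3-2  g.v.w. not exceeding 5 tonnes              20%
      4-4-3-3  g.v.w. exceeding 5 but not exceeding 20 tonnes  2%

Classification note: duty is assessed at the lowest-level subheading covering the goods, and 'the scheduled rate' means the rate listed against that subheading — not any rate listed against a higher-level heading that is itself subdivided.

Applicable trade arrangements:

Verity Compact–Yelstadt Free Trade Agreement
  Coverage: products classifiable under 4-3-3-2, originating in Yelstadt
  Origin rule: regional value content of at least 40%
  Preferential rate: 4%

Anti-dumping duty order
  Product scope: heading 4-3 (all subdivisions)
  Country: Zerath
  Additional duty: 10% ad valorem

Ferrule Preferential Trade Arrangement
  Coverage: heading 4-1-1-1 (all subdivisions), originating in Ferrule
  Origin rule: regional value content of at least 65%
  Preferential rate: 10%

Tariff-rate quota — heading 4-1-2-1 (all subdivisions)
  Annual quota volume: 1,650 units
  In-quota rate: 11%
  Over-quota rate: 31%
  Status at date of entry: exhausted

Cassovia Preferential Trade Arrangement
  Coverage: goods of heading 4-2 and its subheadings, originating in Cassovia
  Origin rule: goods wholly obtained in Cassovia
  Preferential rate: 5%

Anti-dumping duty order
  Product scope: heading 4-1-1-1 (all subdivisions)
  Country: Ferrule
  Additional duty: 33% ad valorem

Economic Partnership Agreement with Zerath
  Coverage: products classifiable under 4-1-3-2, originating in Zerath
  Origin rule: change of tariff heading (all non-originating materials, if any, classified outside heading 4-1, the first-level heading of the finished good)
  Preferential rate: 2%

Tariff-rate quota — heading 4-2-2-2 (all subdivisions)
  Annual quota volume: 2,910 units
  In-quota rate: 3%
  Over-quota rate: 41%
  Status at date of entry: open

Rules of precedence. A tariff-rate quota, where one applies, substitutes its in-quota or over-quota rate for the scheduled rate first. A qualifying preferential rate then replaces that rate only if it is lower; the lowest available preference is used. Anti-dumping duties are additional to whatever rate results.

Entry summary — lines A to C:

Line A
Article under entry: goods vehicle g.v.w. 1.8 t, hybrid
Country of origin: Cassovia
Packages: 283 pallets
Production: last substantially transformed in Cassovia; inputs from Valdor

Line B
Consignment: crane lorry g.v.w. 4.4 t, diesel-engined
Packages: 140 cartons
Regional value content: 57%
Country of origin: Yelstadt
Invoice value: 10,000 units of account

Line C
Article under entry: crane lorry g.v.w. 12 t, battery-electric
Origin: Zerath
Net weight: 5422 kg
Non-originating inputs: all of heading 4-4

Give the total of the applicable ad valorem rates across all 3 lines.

90%

Line A: goods vehicle → 4-2; hybrid → 4-2-4; g.v.w. 1.8 t → 4-2-4-2. Scheduled 16%. Cassovia agreement on 4-2: not wholly obtained. → 16%.
Line B: crane lorry → 4-3; diesel-engined → 4-3-2; g.v.w. 4.4 t → 4-3-2-1. Scheduled 35%. Yelstadt agreement on 4-3-3-2: 4-3-2-1 not covered. → 35%.
Line C: crane lorry → 4-3; battery-electric → 4-3-3; g.v.w. 12 t → 4-3-3-2. Scheduled 29%. Zerath agreement on 4-1-3-2: 4-3-3-2 not covered; anti-dumping (Zerath, 4-3): +10%; total 29% + 10% = 39%. → 39%.
Sum: 16% + 35% + 39% = 90%.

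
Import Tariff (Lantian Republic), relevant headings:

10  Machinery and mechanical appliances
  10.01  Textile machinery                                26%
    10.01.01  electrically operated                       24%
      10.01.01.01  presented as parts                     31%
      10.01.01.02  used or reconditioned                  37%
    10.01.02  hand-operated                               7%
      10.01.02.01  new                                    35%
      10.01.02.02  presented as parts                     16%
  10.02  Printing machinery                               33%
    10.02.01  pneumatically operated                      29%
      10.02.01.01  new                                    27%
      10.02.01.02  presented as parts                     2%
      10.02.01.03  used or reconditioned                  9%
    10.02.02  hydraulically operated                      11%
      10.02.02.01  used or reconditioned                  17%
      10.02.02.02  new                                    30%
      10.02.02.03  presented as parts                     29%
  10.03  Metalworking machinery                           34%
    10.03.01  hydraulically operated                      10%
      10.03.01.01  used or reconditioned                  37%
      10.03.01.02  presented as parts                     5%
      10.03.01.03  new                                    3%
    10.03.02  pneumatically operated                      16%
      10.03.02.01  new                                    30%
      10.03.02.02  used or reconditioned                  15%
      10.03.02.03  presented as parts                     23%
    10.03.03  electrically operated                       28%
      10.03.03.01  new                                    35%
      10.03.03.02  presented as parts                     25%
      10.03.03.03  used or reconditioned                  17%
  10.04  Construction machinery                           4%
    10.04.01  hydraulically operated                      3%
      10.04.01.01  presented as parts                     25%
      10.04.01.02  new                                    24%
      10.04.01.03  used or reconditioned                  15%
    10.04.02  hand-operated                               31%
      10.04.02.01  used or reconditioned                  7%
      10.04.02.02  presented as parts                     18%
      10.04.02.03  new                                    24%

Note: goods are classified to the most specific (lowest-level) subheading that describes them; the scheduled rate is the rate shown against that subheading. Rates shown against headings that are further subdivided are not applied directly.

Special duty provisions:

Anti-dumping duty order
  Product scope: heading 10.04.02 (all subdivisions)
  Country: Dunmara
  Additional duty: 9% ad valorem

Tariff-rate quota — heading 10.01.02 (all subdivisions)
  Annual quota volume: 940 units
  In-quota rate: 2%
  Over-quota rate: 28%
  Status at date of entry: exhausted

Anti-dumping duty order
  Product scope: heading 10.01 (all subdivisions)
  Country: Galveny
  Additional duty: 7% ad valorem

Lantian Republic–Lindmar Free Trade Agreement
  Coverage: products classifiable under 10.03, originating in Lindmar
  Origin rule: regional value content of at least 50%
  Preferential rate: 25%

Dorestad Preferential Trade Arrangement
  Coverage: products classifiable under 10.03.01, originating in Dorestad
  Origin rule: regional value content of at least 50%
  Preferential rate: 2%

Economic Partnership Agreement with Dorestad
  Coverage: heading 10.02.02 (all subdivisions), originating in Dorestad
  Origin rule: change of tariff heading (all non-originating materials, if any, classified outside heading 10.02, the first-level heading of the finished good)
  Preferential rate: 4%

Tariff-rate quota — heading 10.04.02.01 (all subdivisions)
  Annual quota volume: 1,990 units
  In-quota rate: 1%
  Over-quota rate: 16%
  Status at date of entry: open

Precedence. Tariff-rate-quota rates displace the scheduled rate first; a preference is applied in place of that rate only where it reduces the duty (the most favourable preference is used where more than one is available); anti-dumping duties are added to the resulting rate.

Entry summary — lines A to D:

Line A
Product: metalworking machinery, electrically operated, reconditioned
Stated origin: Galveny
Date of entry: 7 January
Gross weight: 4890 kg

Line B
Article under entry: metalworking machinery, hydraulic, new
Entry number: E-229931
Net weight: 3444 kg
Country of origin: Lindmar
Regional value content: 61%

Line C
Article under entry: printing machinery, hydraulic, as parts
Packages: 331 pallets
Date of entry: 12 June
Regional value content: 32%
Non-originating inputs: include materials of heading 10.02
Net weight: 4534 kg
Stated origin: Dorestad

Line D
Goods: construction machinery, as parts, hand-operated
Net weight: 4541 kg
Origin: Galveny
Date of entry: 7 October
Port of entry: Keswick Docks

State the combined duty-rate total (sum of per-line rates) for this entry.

Line A: metalworking → 10.03; electrically operated → 10.03.03; reconditioned → 10.03.03.03. Scheduled 17%. No special measure applies. → 17%.
Line B: metalworking → 10.03; hydraulic → 10.03.01; new → 10.03.01.03. Scheduled 3%. Lindmar agreement on 10.03: RVC ≥ 50% → 25% available; preference 25% not lower than 3% → no reduction. → 3%.
Line C: printing → 10.02; hydraulic → 10.02.02; as parts → 10.02.02.03. Scheduled 29%. Dorestad agreement on 10.03.01: 10.02.02.03 not covered; Dorestad agreement on 10.02.02: CTH not met. → 29%.
Line D: construction → 10.04; hand-operated → 10.04.02; as parts → 10.04.02.02. Scheduled 18%. No special measure applies. → 18%.
Sum: 17% + 3% + 29% + 18% = 67%.

67%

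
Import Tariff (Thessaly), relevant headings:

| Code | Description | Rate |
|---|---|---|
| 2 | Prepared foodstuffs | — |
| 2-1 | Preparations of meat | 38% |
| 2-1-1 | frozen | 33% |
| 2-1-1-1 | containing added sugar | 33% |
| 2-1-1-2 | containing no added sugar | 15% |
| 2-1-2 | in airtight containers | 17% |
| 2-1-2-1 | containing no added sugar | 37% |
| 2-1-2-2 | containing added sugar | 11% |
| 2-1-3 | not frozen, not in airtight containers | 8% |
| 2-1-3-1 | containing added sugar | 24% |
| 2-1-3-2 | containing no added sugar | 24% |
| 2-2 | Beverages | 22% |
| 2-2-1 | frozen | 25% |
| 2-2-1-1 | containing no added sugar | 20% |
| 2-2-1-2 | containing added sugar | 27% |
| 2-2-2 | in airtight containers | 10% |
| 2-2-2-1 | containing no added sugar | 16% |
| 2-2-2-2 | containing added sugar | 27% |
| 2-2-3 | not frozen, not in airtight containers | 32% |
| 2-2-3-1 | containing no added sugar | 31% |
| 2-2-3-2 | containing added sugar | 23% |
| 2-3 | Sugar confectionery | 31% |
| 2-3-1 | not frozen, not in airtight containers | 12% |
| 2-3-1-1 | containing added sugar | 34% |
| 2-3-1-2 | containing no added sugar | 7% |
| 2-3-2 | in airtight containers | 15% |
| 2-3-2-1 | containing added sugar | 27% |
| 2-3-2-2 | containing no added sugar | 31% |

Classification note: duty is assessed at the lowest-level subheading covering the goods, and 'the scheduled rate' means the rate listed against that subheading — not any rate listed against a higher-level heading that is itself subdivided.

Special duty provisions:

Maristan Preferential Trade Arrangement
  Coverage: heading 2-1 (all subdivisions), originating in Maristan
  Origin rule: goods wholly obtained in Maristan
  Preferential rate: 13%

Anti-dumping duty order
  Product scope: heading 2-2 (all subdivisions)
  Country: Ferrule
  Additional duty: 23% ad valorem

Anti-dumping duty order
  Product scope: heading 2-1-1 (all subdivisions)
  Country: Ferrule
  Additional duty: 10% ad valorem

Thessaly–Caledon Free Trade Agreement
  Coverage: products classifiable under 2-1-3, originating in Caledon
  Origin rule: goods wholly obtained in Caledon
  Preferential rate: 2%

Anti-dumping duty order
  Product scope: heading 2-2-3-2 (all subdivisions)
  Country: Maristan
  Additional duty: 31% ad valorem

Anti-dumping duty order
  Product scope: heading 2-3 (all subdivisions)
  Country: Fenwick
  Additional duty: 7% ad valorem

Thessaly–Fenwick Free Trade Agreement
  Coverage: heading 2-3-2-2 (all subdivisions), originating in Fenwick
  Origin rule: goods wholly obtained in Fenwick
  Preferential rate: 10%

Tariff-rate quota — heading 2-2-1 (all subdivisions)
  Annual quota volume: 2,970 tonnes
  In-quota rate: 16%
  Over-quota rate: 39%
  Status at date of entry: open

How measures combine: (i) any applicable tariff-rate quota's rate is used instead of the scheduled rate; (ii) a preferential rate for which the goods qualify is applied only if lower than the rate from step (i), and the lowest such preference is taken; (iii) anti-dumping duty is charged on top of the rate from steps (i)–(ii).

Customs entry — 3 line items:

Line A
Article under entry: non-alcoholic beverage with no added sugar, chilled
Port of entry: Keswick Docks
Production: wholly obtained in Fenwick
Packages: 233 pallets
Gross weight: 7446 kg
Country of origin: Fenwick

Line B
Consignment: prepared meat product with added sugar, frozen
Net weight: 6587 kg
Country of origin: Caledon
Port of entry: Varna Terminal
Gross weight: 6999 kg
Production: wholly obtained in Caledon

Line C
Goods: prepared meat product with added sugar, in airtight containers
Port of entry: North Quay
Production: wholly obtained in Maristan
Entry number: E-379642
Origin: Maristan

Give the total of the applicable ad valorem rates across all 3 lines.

75%

Line A: non-alcoholic beverage → 2-2; chilled → 2-2-3; with no added sugar → 2-2-3-1. Scheduled 31%. Fenwick agreement on 2-3-2-2: 2-2-3-1 not covered. → 31%.
Line B: prepared meat product → 2-1; frozen → 2-1-1; with added sugar → 2-1-1-1. Scheduled 33%. Caledon agreement on 2-1-3: 2-1-1-1 not covered. → 33%.
Line C: prepared meat product → 2-1; in airtight containers → 2-1-2; with added sugar → 2-1-2-2. Scheduled 11%. Maristan agreement on 2-1: wholly obtained → 13% available; preference 13% not lower than 11% → no reduction. → 11%.
Sum: 31% + 33% + 11% = 75%.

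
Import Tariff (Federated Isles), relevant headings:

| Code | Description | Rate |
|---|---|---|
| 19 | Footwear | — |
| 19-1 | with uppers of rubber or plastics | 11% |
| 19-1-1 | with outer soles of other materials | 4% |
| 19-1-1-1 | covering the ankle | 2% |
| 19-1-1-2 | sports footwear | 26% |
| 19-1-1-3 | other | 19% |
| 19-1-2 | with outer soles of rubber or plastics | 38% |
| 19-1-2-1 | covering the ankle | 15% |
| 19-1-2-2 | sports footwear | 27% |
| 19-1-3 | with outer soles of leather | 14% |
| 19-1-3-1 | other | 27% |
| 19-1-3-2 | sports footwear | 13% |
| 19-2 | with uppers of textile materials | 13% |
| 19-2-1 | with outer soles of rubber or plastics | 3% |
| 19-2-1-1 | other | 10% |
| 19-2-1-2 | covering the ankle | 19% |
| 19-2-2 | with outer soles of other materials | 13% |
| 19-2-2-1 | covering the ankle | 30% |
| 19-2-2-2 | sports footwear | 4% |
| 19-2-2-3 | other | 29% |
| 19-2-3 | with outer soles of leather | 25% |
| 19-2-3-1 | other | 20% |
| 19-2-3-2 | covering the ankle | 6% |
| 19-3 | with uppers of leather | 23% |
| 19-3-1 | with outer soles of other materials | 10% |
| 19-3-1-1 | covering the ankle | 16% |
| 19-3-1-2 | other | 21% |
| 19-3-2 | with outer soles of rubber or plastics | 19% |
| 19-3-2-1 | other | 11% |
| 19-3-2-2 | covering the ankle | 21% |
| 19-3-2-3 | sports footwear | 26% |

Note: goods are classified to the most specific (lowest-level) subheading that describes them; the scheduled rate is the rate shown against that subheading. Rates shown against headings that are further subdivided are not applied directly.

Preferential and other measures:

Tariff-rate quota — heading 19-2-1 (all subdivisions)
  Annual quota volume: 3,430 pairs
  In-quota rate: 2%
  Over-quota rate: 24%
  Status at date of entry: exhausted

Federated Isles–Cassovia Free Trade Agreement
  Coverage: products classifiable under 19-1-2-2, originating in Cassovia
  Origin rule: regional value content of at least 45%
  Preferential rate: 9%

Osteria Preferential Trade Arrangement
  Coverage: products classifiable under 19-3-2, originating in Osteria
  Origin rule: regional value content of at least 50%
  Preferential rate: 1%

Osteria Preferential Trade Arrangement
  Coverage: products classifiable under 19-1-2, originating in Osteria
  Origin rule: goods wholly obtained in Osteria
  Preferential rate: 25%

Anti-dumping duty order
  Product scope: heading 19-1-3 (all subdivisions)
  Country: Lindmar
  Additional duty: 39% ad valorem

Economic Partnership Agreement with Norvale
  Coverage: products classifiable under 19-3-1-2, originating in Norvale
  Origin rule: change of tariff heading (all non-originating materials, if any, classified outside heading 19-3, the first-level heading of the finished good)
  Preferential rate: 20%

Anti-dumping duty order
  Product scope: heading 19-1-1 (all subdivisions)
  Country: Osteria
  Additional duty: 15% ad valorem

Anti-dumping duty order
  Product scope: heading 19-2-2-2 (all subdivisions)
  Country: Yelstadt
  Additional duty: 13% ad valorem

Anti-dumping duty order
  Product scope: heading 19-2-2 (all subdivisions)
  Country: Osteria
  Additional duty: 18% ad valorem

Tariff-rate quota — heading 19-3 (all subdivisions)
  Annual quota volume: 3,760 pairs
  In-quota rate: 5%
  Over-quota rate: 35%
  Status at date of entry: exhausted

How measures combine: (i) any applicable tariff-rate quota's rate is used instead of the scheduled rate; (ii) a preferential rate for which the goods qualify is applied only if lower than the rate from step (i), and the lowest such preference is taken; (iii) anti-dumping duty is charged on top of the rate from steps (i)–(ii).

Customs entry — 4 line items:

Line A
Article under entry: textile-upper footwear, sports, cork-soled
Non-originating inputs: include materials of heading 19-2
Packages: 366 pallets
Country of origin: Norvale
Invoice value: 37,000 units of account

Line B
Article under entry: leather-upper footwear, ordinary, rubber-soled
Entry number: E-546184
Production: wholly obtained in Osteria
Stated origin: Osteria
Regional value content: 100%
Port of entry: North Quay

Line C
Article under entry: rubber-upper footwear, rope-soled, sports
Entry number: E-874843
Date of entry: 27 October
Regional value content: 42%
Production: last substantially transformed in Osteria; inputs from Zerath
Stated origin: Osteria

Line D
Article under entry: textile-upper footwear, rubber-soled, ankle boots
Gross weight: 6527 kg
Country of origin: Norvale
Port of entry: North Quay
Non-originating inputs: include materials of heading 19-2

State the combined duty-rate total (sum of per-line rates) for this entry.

70%

Line A: textile-upper → 19-2; cork-soled → 19-2-2; sports → 19-2-2-2. Scheduled 4%. Norvale agreement on 19-3-1-2: 19-2-2-2 not covered. → 4%.
Line B: leather-upper → 19-3; rubber-soled → 19-3-2; ordinary → 19-3-2-1. Scheduled 11%. quota on 19-3 exhausted → over-quota 35%; Osteria agreement on 19-3-2: RVC ≥ 50% → 1% available; Osteria agreement on 19-1-2: 19-3-2-1 not covered; preferential 1%. → 1%.
Line C: rubber-upper → 19-1; rope-soled → 19-1-1; sports → 19-1-1-2. Scheduled 26%. Osteria agreement on 19-3-2: 19-1-1-2 not covered; Osteria agreement on 19-1-2: 19-1-1-2 not covered; anti-dumping (Osteria, 19-1-1): +15%; total 26% + 15% = 41%. → 41%.
Line D: textile-upper → 19-2; rubber-soled → 19-2-1; ankle boots → 19-2-1-2. Scheduled 19%. quota on 19-2-1 exhausted → over-quota 24%; Norvale agreement on 19-3-1-2: 19-2-1-2 not covered. → 24%.
Sum: 4% + 1% + 41% + 24% = 70%.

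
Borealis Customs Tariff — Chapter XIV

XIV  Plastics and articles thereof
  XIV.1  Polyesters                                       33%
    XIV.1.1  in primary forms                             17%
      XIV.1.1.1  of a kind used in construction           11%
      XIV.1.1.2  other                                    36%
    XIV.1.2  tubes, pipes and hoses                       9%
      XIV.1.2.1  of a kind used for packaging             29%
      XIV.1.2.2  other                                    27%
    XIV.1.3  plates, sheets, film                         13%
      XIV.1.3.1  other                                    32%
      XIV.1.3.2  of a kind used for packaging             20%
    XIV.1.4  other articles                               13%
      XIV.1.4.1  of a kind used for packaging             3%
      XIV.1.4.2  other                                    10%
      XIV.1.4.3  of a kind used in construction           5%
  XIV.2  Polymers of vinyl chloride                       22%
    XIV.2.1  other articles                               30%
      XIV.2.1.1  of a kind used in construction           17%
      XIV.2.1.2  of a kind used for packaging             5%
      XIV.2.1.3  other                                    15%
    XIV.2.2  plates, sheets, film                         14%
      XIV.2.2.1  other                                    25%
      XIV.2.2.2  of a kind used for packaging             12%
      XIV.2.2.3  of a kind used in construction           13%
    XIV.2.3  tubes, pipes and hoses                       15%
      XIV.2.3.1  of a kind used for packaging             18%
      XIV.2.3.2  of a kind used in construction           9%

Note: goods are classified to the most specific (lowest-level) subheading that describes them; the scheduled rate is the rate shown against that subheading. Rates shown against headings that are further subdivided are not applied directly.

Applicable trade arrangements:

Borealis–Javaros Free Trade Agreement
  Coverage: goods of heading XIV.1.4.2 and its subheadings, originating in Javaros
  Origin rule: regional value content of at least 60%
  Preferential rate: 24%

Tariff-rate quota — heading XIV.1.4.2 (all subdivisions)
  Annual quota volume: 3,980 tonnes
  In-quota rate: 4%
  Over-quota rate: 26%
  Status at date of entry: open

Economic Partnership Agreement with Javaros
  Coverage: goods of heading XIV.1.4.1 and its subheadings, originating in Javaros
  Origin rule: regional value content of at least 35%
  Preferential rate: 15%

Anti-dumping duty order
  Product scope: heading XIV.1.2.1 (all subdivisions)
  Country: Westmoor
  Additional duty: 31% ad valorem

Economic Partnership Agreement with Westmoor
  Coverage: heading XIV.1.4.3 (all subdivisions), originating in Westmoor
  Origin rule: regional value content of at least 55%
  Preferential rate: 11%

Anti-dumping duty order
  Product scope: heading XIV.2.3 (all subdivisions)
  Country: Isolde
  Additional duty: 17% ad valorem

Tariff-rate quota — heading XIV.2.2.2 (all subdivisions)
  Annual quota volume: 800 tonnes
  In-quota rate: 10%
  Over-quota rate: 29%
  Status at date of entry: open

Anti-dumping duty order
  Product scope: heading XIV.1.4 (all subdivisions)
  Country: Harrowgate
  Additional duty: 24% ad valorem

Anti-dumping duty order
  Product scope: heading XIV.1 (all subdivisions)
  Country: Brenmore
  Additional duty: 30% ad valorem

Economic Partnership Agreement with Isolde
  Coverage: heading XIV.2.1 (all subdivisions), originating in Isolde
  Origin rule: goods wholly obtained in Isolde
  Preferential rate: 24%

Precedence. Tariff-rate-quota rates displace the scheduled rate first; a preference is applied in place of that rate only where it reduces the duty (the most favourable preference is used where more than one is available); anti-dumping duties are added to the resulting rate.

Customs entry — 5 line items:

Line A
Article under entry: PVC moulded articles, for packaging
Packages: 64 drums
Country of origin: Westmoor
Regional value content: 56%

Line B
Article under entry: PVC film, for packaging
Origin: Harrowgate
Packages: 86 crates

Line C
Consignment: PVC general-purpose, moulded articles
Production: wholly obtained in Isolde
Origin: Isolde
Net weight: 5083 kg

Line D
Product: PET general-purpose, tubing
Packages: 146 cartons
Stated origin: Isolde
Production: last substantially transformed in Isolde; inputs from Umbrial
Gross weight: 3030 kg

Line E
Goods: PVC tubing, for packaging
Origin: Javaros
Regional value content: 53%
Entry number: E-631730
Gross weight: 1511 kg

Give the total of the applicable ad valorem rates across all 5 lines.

Line A: PVC → XIV.2; moulded articles → XIV.2.1; for packaging → XIV.2.1.2. Scheduled 5%. Westmoor agreement on XIV.1.4.3: XIV.2.1.2 not covered. → 5%.
Line B: PVC → XIV.2; film → XIV.2.2; for packaging → XIV.2.2.2. Scheduled 12%. quota on XIV.2.2.2 open → in-quota 10%. → 10%.
Line C: PVC → XIV.2; moulded articles → XIV.2.1; general-purpose → XIV.2.1.3. Scheduled 15%. Isolde agreement on XIV.2.1: wholly obtained → 24% available; preference 24% not lower than 15% → no reduction. → 15%.
Line D: PET → XIV.1; tubing → XIV.1.2; general-purpose → XIV.1.2.2. Scheduled 27%. Isolde agreement on XIV.2.1: XIV.1.2.2 not covered. → 27%.
Line E: PVC → XIV.2; tubing → XIV.2.3; for packaging → XIV.2.3.1. Scheduled 18%. Javaros agreement on XIV.1.4.2: XIV.2.3.1 not covered; Javaros agreement on XIV.1.4.1: XIV.2.3.1 not covered. → 18%.
Sum: 5% + 10% + 15% + 27% + 18% = 75%.

75%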